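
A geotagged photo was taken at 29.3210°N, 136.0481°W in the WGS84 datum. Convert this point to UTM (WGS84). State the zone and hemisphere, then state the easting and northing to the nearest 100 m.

Zone 8N: E 398200 m, N 3244000 m

Longitude -136.0481° lies in the 6° band [-138°, -132°), giving zone 8; latitude is north of the equator, so 8N.
Zone 8 central meridian λ₀ = 6×8 − 183 = -135°; Δλ = -1.0481°.
Transverse Mercator on WGS84 with k₀ = 0.9996 gives E = 398229.155 m, N = 3244006.382 m.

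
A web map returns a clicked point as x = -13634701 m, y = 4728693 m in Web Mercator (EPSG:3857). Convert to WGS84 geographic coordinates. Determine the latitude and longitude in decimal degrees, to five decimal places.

R = 6378137 m. λ = x/R = -122.48260303°.
φ = 2·arctan(exp(y/R)) − 90° = 2·arctan(2.09885) − 90° = 39.04900115°.

lat 39.04900°, lon -122.48260°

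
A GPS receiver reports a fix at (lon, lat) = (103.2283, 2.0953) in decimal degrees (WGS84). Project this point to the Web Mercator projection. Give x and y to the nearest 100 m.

x 11491300 m, y 233300 m

Web Mercator is spherical with R = a = 6378137 m.
x = R·λ = 6378137 × 1.801673716 = 11491321.791 m.
y = R·ln tan(π/4 + φ/2) = 6378137 × 0.036578038 = 233299.736 m.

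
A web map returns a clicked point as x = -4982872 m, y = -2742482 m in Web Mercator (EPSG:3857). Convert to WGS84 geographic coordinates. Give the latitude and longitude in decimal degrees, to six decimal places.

R = 6378137 m. λ = x/R = -44.76190076°.
φ = 2·arctan(exp(y/R)) − 90° = 2·arctan(0.65052) − 90° = -23.91030347°.

lat -23.910303°, lon -44.761901°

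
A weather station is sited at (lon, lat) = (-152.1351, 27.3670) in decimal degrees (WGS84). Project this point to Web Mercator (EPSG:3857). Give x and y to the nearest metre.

x -16935602 m, y 3169399 m

Web Mercator is spherical with R = a = 6378137 m.
x = R·λ = 6378137 × -2.655258403 = -16935601.864 m.
y = R·ln tan(π/4 + φ/2) = 6378137 × 0.496916082 = 3169398.850 m.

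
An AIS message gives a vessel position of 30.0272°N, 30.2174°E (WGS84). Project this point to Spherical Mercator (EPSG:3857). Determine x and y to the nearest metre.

x 3363786 m, y 3507047 m

Web Mercator is spherical with R = a = 6378137 m.
x = R·λ = 6378137 × 0.527393121 = 3363785.581 m.
y = R·ln tan(π/4 + φ/2) = 6378137 × 0.549854390 = 3507046.629 m.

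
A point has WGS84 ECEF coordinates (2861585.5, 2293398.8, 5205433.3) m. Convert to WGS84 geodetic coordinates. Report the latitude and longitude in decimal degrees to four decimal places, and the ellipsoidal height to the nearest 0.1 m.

λ = atan2(Y, X) = 38.71019988°; p = √(X²+Y²) = 3667199.2 m.
Bowring's method on WGS84 (a = 6378137 m, b = 6356752.314 m) gives φ = 55.01639996°, h = 3665.020 m.

lat 55.0164°, lon 38.7102°, h 3665.0 m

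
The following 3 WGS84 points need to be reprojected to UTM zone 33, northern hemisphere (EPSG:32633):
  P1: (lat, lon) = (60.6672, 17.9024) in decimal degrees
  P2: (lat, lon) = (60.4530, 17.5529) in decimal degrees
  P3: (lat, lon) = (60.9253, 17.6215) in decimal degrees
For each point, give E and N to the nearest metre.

UTM zone 33N: λ₀ = 15°, k₀ = 0.9996.
P1 (60.6672°, 17.9024°) → (658583.098, 6729222.261) m.
P2 (60.4530°, 17.5529°) → (640419.791, 6704584.653) m.
P3 (60.9253°, 17.6215°) → (642092.694, 6757308.720) m.

P1: E 658583 m, N 6729222 m; P2: E 640420 m, N 6704585 m; P3: E 642093 m, N 6757309 m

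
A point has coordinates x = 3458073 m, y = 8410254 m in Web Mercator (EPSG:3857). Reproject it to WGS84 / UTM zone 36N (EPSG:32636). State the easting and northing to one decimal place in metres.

E 392200.7 m, N 6658245.7 m

Web Mercator inverse (R = 6378137 m) → φ = 60.04720020°, λ = 31.06439830°.
UTM 36N forward: E = 392200.728 m, N = 6658245.684 m.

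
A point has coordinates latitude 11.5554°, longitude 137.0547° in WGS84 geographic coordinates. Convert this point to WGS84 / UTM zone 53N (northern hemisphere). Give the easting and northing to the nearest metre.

Zone 53 central meridian λ₀ = 6×53 − 183 = 135°; Δλ = +2.0547°.
Transverse Mercator on WGS84 with k₀ = 0.9996 gives E = 724077.106 m, N = 1278196.501 m.

E 724077 m, N 1278197 m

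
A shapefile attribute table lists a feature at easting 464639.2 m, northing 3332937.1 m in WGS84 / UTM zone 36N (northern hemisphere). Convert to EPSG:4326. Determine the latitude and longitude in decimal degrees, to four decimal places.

lat 30.1272°, lon 32.6329°

Zone 36N: λ₀ = 33°, k₀ = 0.9996, false easting 500000 m.
Meridian distance M = (N − FN)/k₀ = 3334270.8 m.
Inverse transverse Mercator on WGS84 gives φ = 30.12719966°, λ = 32.63290027°.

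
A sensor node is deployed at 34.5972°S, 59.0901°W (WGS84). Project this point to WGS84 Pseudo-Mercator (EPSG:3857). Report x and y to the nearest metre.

Web Mercator is spherical with R = a = 6378137 m.
x = R·λ = 6378137 × -1.031316800 = -6577879.843 m.
y = R·ln tan(π/4 + φ/2) = 6378137 × -0.644275291 = -4109276.073 m.

x -6577880 m, y -4109276 m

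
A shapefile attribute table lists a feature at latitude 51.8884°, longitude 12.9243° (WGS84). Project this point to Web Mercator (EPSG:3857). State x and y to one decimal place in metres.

Web Mercator is spherical with R = a = 6378137 m.
x = R·λ = 6378137 × 0.225571589 = 1438726.495 m.
y = R·ln tan(π/4 + φ/2) = 6378137 × 1.063001915 = 6779971.842 m.

x 1438726.5 m, y 6779971.8 m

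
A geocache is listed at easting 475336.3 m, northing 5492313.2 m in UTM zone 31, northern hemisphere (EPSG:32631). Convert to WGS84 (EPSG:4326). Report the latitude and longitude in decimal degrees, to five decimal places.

lat 49.58290°, lon 2.65880°

Zone 31N: λ₀ = 3°, k₀ = 0.9996, false easting 500000 m.
Meridian distance M = (N − FN)/k₀ = 5494511.0 m.
Inverse transverse Mercator on WGS84 gives φ = 49.58289995°, λ = 2.65879977°.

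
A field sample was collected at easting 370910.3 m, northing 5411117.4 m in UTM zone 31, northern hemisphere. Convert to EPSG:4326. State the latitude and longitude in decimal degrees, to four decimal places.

lat 48.8396°, lon 1.2407°

Zone 31N: λ₀ = 3°, k₀ = 0.9996, false easting 500000 m.
Meridian distance M = (N − FN)/k₀ = 5413282.7 m.
Inverse transverse Mercator on WGS84 gives φ = 48.83959958°, λ = 1.24069942°.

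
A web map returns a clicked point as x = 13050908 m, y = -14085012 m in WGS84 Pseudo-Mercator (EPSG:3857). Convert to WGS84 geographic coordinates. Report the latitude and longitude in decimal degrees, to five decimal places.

R = 6378137 m. λ = x/R = 117.23830128°.
φ = 2·arctan(exp(y/R)) − 90° = 2·arctan(0.10988) − 90° = -77.45849909°.

lat -77.45850°, lon 117.23830°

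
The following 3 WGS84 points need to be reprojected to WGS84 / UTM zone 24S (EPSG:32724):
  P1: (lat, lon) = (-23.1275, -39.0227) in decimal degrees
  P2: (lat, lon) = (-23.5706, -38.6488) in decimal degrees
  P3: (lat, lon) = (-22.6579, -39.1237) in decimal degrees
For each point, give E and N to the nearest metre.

P1: E 497676 m, N 7442366 m; P2: E 535839 m, N 7393269 m; P3: E 487291 m, N 7494345 m

UTM zone 24S: λ₀ = -39°, k₀ = 0.9996.
P1 (-23.1275°, -39.0227°) → (497675.860, 7442365.729) m.
P2 (-23.5706°, -38.6488°) → (535838.606, 7393268.770) m.
P3 (-22.6579°, -39.1237°) → (487291.307, 7494344.508) m.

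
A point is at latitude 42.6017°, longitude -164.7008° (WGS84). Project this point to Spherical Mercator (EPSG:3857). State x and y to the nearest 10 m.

Web Mercator is spherical with R = a = 6378137 m.
x = R·λ = 6378137 × -2.874571241 = -18334409.189 m.
y = R·ln tan(π/4 + φ/2) = 6378137 × 0.823366086 = 5251541.698 m.

x -18334410 m, y 5251540 m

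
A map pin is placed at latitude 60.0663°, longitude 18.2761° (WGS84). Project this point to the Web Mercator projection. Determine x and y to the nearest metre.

Web Mercator is spherical with R = a = 6378137 m.
x = R·λ = 6378137 × 0.318978119 = 2034486.146 m.
y = R·ln tan(π/4 + φ/2) = 6378137 × 1.319274526 = 8414513.670 m.

x 2034486 m, y 8414514 m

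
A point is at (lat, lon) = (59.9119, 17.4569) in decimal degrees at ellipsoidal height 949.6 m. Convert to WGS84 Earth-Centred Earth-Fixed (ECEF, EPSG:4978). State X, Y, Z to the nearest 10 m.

X 3058410 m, Y 961790 m, Z 5496380 m

WGS84: a = 6378137 m, e² = 0.006694380; N(φ) = a/√(1−e²sin²φ) = 6394180.504 m.
X = (N+h)·cosφ·cosλ = 3058414.548 m; Y = (N+h)·cosφ·sinλ = 961785.635 m; Z = (N(1−e²)+h)·sinφ = 5496384.569 m.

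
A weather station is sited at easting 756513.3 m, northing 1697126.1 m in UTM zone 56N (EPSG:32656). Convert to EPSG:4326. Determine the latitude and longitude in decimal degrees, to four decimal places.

lat 15.3380°, lon 155.3892°

Zone 56N: λ₀ = 153°, k₀ = 0.9996, false easting 500000 m.
Meridian distance M = (N − FN)/k₀ = 1697805.2 m.
Inverse transverse Mercator on WGS84 gives φ = 15.33799982°, λ = 155.38920000°.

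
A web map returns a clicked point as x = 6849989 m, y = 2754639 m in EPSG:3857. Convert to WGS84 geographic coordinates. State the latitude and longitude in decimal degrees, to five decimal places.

R = 6378137 m. λ = x/R = 61.53449815°.
φ = 2·arctan(exp(y/R)) − 90° = 2·arctan(1.54016) − 90° = 24.01010093°.

lat 24.01010°, lon 61.53450°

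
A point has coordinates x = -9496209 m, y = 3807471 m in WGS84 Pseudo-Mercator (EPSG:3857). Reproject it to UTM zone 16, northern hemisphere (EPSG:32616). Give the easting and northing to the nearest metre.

E 659441 m, N 3578919 m

Web Mercator inverse (R = 6378137 m) → φ = 32.33580182°, λ = -85.30589686°.
UTM 16N forward: E = 659441.167 m, N = 3578918.799 m.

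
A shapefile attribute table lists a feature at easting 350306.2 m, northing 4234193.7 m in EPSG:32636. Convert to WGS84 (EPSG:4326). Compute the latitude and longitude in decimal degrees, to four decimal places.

lat 38.2433°, lon 31.2894°

Zone 36N: λ₀ = 33°, k₀ = 0.9996, false easting 500000 m.
Meridian distance M = (N − FN)/k₀ = 4235888.1 m.
Inverse transverse Mercator on WGS84 gives φ = 38.24330024°, λ = 31.28940018°.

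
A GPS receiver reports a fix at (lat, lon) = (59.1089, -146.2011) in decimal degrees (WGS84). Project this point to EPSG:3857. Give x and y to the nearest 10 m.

x -16275030 m, y 8203960 m

Web Mercator is spherical with R = a = 6378137 m.
x = R·λ = 6378137 × -2.551690565 = -16275032.005 m.
y = R·ln tan(π/4 + φ/2) = 6378137 × 1.286263007 = 8203961.675 m.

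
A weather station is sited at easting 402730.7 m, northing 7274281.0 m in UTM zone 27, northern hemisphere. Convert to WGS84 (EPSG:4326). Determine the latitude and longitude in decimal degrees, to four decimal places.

Zone 27N: λ₀ = -21°, k₀ = 0.9996, false easting 500000 m.
Meridian distance M = (N − FN)/k₀ = 7277191.9 m.
Inverse transverse Mercator on WGS84 gives φ = 65.57600027°, λ = -23.10850040°.

lat 65.5760°, lon -23.1085°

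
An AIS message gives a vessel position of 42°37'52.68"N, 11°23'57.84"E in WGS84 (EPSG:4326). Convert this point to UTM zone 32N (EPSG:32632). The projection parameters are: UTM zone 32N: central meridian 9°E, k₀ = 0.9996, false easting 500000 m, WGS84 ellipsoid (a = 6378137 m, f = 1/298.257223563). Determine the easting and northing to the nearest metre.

E 696741 m, N 4722664 m

Zone 32 central meridian λ₀ = 6×32 − 183 = 9°; Δλ = +2.3994°.
Transverse Mercator on WGS84 with k₀ = 0.9996 gives E = 696741.267 m, N = 4722663.520 m.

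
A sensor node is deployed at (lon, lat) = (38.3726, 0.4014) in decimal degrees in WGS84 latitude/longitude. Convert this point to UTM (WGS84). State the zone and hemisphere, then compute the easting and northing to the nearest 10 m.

Zone 37N: E 430190 m, N 44370 m

Longitude 38.3726° lies in the 6° band [36°, 42°), giving zone 37; latitude is north of the equator, so 37N.
Zone 37 central meridian λ₀ = 6×37 − 183 = 39°; Δλ = -0.6274°.
Transverse Mercator on WGS84 with k₀ = 0.9996 gives E = 430186.386 m, N = 44369.446 m.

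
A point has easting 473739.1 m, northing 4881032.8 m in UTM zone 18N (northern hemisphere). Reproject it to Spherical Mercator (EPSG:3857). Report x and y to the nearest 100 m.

x -8385500 m, y 5478100 m

Unproject from UTM 18N (λ₀ = -75°) → φ = 44.08200037°, λ = -75.32800040°.
Web Mercator (R = 6378137 m): x = -8385474.647 m, y = 5478140.710 m.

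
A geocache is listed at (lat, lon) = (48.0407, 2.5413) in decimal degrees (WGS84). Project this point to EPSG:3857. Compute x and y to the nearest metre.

x 282896 m, y 6113629 m

Web Mercator is spherical with R = a = 6378137 m.
x = R·λ = 6378137 × 0.044354052 = 282896.222 m.
y = R·ln tan(π/4 + φ/2) = 6378137 × 0.958528884 = 6113628.538 m.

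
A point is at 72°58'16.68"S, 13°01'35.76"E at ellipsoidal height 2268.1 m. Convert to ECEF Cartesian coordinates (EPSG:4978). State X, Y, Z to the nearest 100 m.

X 1826000 m, Y 422500 m, Z -6078500 m

WGS84: a = 6378137 m, e² = 0.006694380; N(φ) = a/√(1−e²sin²φ) = 6397744.978 m.
X = (N+h)·cosφ·cosλ = 1826015.451 m; Y = (N+h)·cosφ·sinλ = 422461.906 m; Z = (N(1−e²)+h)·sinφ = -6078473.646 m.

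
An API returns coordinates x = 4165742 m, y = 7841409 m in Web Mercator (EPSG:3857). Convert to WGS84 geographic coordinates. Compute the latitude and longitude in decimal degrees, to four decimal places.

lat 57.3956°, lon 37.4215°

R = 6378137 m. λ = x/R = 37.42149708°.
φ = 2·arctan(exp(y/R)) − 90° = 2·arctan(3.41925) − 90° = 57.39559787°.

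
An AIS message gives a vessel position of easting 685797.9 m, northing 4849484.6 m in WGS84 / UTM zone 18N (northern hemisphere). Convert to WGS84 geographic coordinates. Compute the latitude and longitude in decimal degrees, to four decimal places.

lat 43.7751°, lon -72.6913°

Zone 18N: λ₀ = -75°, k₀ = 0.9996, false easting 500000 m.
Meridian distance M = (N − FN)/k₀ = 4851425.2 m.
Inverse transverse Mercator on WGS84 gives φ = 43.77509966°, λ = -72.69130063°.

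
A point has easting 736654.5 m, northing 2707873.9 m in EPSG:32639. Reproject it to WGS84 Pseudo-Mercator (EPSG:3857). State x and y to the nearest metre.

x 5937203 m, y 2810357 m

Unproject from UTM 39N (λ₀ = 51°) → φ = 24.46649985°, λ = 53.33480040°.
Web Mercator (R = 6378137 m): x = 5937202.822 m, y = 2810357.060 m.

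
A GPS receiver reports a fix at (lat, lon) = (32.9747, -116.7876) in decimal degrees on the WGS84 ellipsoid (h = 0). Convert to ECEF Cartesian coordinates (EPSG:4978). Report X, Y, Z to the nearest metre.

X -2413867 m, Y -4781214 m, Z 3451605 m

WGS84: a = 6378137 m, e² = 0.006694380; N(φ) = a/√(1−e²sin²φ) = 6384470.552 m.
X = (N+h)·cosφ·cosλ = -2413866.518 m; Y = (N+h)·cosφ·sinλ = -4781214.360 m; Z = (N(1−e²)+h)·sinφ = 3451605.097 m.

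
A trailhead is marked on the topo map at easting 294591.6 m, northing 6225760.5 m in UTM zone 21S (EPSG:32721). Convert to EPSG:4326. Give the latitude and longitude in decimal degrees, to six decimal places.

Zone 21S: λ₀ = -57°, k₀ = 0.9996, false easting 500000 m, false northing 10000000 m.
Meridian distance M = (N − FN)/k₀ = -3775749.8 m.
Inverse transverse Mercator on WGS84 gives φ = -34.08880011°, λ = -59.22640007°.

lat -34.088800°, lon -59.226400°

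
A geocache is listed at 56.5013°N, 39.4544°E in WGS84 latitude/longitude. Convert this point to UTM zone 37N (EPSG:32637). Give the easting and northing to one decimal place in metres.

Zone 37 central meridian λ₀ = 6×37 − 183 = 39°; Δλ = +0.4544°.
Transverse Mercator on WGS84 with k₀ = 0.9996 gives E = 527971.891 m, N = 6261967.694 m.

E 527971.9 m, N 6261967.7 m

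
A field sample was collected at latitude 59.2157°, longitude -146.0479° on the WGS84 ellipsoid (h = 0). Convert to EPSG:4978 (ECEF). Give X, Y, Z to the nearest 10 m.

WGS84: a = 6378137 m, e² = 0.006694380; N(φ) = a/√(1−e²sin²φ) = 6393952.204 m.
X = (N+h)·cosφ·cosλ = -2714531.599 m; Y = (N+h)·cosφ·sinλ = -1827674.678 m; Z = (N(1−e²)+h)·sinφ = 5456272.911 m.

X -2714530 m, Y -1827670 m, Z 5456270 m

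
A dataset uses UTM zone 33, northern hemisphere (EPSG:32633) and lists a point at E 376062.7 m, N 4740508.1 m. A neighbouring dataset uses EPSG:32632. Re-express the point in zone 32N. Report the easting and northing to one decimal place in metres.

E 866670.1 m, N 4749154.6 m

UTM 33N → geographic: φ = 42.80709983°, λ = 13.48419981°.
UTM 32N (λ₀ = 9°) forward: E = 866670.054 m, N = 4749154.633 m.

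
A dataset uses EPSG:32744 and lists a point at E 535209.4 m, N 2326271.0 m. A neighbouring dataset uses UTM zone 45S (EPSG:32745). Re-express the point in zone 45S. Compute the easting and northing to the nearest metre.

E 297316 m, N 2318067 m

UTM 44S → geographic: φ = -69.17139976°, λ = 81.88730122°.
UTM 45S (λ₀ = 87°) forward: E = 297315.895 m, N = 2318066.669 m.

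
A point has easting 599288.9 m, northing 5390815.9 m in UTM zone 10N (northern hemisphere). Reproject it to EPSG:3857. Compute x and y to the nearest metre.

x -13542194 m, y 6217788 m

Unproject from UTM 10N (λ₀ = -123°) → φ = 48.66249991°, λ = -121.65159957°.
Web Mercator (R = 6378137 m): x = -13542194.119 m, y = 6217787.516 m.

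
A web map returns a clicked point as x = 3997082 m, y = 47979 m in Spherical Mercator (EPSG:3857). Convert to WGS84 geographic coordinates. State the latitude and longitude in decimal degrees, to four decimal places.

lat 0.4310°, lon 35.9064°

R = 6378137 m. λ = x/R = 35.90639852°.
φ = 2·arctan(exp(y/R)) − 90° = 2·arctan(1.00755) − 90° = 0.43099863°.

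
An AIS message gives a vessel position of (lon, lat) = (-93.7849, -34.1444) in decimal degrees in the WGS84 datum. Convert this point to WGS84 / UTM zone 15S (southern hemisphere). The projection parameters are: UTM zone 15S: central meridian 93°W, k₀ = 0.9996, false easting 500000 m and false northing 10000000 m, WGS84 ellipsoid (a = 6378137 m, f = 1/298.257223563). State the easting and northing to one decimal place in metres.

Zone 15 central meridian λ₀ = 6×15 − 183 = -93°; Δλ = -0.7849°.
Transverse Mercator on WGS84 with k₀ = 0.9996 gives E = 427638.222 m, N = 6221554.842 m.

E 427638.2 m, N 6221554.8 m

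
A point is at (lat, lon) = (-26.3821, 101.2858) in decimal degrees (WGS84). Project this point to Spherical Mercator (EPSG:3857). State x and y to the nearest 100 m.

Web Mercator is spherical with R = a = 6378137 m.
x = R·λ = 6378137 × 1.767770696 = 11275083.681 m.
y = R·ln tan(π/4 + φ/2) = 6378137 × -0.477644671 = -3046483.149 m.

x 11275100 m, y -3046500 m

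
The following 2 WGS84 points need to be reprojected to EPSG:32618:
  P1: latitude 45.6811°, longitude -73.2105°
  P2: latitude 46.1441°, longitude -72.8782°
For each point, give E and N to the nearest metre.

UTM zone 18N: λ₀ = -75°, k₀ = 0.9996.
P1 (45.6811°, -73.2105°) → (639358.501, 5060173.798) m.
P2 (46.1441°, -72.8782°) → (663867.414, 5112246.602) m.

P1: E 639359 m, N 5060174 m; P2: E 663867 m, N 5112247 m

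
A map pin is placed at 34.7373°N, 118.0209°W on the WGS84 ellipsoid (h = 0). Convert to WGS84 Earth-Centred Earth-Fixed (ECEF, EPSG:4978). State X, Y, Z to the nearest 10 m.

X -2465050 m, Y -4632000 m, Z 3613960 m

WGS84: a = 6378137 m, e² = 0.006694380; N(φ) = a/√(1−e²sin²φ) = 6385080.047 m.
X = (N+h)·cosφ·cosλ = -2465048.427 m; Y = (N+h)·cosφ·sinλ = -4632004.890 m; Z = (N(1−e²)+h)·sinφ = 3613955.749 m.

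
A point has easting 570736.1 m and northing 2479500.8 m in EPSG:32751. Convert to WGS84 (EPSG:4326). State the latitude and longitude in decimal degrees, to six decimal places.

lat -67.790800°, lon 124.677099°

Zone 51S: λ₀ = 123°, k₀ = 0.9996, false easting 500000 m, false northing 10000000 m.
Meridian distance M = (N − FN)/k₀ = -7523508.6 m.
Inverse transverse Mercator on WGS84 gives φ = -67.79080004°, λ = 124.67709903°.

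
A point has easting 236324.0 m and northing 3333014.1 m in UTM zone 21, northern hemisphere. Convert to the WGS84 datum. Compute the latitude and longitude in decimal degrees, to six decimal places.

lat 30.099900°, lon -59.736100°

Zone 21N: λ₀ = -57°, k₀ = 0.9996, false easting 500000 m.
Meridian distance M = (N − FN)/k₀ = 3334347.8 m.
Inverse transverse Mercator on WGS84 gives φ = 30.09990022°, λ = -59.73610034°.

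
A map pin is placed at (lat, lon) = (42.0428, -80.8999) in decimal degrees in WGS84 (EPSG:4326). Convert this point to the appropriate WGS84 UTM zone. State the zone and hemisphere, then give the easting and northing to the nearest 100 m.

Longitude -80.8999° lies in the 6° band [-84°, -78°), giving zone 17; latitude is north of the equator, so 17N.
Zone 17 central meridian λ₀ = 6×17 − 183 = -81°; Δλ = +0.1001°.
Transverse Mercator on WGS84 with k₀ = 0.9996 gives E = 508284.487 m, N = 4654533.124 m.

Zone 17N: E 508300 m, N 4654500 m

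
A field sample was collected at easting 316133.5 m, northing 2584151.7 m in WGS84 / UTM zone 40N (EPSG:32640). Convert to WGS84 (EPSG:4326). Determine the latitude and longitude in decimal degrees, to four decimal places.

lat 23.3567°, lon 55.2013°

Zone 40N: λ₀ = 57°, k₀ = 0.9996, false easting 500000 m.
Meridian distance M = (N − FN)/k₀ = 2585185.8 m.
Inverse transverse Mercator on WGS84 gives φ = 23.35670002°, λ = 55.20129960°.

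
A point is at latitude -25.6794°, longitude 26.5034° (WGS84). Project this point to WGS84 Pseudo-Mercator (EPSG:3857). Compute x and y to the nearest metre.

Web Mercator is spherical with R = a = 6378137 m.
x = R·λ = 6378137 × 0.462571593 = 2950344.992 m.
y = R·ln tan(π/4 + φ/2) = 6378137 × -0.463995543 = -2959427.139 m.

x 2950345 m, y -2959427 m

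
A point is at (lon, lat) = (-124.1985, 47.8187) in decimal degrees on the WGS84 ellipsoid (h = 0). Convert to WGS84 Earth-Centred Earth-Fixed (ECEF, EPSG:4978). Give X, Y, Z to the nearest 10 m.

X -2411630 m, Y -3548800 m, Z 4703360 m

WGS84: a = 6378137 m, e² = 0.006694380; N(φ) = a/√(1−e²sin²φ) = 6389892.413 m.
X = (N+h)·cosφ·cosλ = -2411625.378 m; Y = (N+h)·cosφ·sinλ = -3548798.828 m; Z = (N(1−e²)+h)·sinφ = 4703363.991 m.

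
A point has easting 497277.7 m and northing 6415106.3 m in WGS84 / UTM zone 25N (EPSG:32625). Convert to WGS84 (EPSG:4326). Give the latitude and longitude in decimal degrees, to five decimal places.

Zone 25N: λ₀ = -33°, k₀ = 0.9996, false easting 500000 m.
Meridian distance M = (N − FN)/k₀ = 6417673.4 m.
Inverse transverse Mercator on WGS84 gives φ = 57.87779991°, λ = -33.04589917°.

lat 57.87780°, lon -33.04590°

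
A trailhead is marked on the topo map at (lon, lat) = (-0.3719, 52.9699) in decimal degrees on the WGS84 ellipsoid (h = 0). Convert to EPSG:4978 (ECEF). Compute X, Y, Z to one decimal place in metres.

WGS84: a = 6378137 m, e² = 0.006694380; N(φ) = a/√(1−e²sin²φ) = 6391786.596 m.
X = (N+h)·cosφ·cosλ = 3849273.306 m; Y = (N+h)·cosφ·sinλ = -24985.520 m; Z = (N(1−e²)+h)·sinφ = 5068526.896 m.

X 3849273.3 m, Y -24985.5 m, Z 5068526.9 m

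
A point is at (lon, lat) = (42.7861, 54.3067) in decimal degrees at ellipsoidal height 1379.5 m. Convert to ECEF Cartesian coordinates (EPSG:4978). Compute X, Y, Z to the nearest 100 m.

X 2737700 m, Y 2533900 m, Z 5157900 m

WGS84: a = 6378137 m, e² = 0.006694380; N(φ) = a/√(1−e²sin²φ) = 6392265.295 m.
X = (N+h)·cosφ·cosλ = 2737682.570 m; Y = (N+h)·cosφ·sinλ = 2533888.452 m; Z = (N(1−e²)+h)·sinφ = 5157856.062 m.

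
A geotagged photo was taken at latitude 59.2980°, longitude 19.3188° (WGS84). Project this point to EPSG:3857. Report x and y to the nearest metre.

x 2150559 m, y 8245077 m

Web Mercator is spherical with R = a = 6378137 m.
x = R·λ = 6378137 × 0.337176668 = 2150558.979 m.
y = R·ln tan(π/4 + φ/2) = 6378137 × 1.292709266 = 8245076.798 m.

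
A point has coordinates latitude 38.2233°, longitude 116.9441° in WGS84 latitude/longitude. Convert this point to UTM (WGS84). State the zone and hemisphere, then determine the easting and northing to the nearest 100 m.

Longitude 116.9441° lies in the 6° band [114°, 120°), giving zone 50; latitude is north of the equator, so 50N.
Zone 50 central meridian λ₀ = 6×50 − 183 = 117°; Δλ = -0.0559°.
Transverse Mercator on WGS84 with k₀ = 0.9996 gives E = 495107.048 m, N = 4230592.568 m.

Zone 50N: E 495100 m, N 4230600 m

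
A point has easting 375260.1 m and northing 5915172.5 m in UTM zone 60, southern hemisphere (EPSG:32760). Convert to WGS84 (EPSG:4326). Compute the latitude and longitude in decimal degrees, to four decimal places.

Zone 60S: λ₀ = 177°, k₀ = 0.9996, false easting 500000 m, false northing 10000000 m.
Meridian distance M = (N − FN)/k₀ = -4086462.1 m.
Inverse transverse Mercator on WGS84 gives φ = -36.90120014°, λ = 175.59989982°.

lat -36.9012°, lon 175.5999°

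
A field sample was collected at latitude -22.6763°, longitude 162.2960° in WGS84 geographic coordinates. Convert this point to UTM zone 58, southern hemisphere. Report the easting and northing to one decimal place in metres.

Zone 58 central meridian λ₀ = 6×58 − 183 = 165°; Δλ = -2.7040°.
Transverse Mercator on WGS84 with k₀ = 0.9996 gives E = 222160.616 m, N = 7489784.169 m.

E 222160.6 m, N 7489784.2 m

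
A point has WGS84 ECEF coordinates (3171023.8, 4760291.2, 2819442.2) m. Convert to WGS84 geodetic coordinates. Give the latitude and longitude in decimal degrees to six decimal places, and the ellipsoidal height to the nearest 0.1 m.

λ = atan2(Y, X) = 56.33079996°; p = √(X²+Y²) = 5719769.6 m.
Bowring's method on WGS84 (a = 6378137 m, b = 6356752.314 m) gives φ = 26.39290012°, h = 2973.203 m.

lat 26.392900°, lon 56.330800°, h 2973.2 m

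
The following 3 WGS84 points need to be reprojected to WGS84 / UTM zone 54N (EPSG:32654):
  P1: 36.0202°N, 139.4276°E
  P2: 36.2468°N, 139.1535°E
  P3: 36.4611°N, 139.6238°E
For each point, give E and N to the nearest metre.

P1: E 358314 m, N 3987332 m; P2: E 334091 m, N 4012904 m; P3: E 376689 m, N 4035973 m

UTM zone 54N: λ₀ = 141°, k₀ = 0.9996.
P1 (36.0202°, 139.4276°) → (358313.943, 3987332.417) m.
P2 (36.2468°, 139.1535°) → (334090.710, 4012903.763) m.
P3 (36.4611°, 139.6238°) → (376688.911, 4035973.330) m.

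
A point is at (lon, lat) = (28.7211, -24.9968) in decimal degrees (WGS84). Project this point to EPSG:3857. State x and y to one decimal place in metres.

Web Mercator is spherical with R = a = 6378137 m.
x = R·λ = 6378137 × 0.501277760 = 3197218.227 m.
y = R·ln tan(π/4 + φ/2) = 6378137 × -0.450813707 = -2875351.582 m.

x 3197218.2 m, y -2875351.6 m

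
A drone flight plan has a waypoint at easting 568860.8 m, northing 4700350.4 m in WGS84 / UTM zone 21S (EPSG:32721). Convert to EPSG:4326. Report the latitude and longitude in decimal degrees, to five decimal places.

Zone 21S: λ₀ = -57°, k₀ = 0.9996, false easting 500000 m, false northing 10000000 m.
Meridian distance M = (N − FN)/k₀ = -5301770.3 m.
Inverse transverse Mercator on WGS84 gives φ = -47.84649986°, λ = -56.07960045°.

lat -47.84650°, lon -56.07960°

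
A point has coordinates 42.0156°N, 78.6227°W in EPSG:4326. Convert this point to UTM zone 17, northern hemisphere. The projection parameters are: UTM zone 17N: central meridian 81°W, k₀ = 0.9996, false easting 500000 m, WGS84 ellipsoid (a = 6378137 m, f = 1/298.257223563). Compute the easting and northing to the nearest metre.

E 696840 m, N 4654242 m

Zone 17 central meridian λ₀ = 6×17 − 183 = -81°; Δλ = +2.3773°.
Transverse Mercator on WGS84 with k₀ = 0.9996 gives E = 696840.212 m, N = 4654242.409 m.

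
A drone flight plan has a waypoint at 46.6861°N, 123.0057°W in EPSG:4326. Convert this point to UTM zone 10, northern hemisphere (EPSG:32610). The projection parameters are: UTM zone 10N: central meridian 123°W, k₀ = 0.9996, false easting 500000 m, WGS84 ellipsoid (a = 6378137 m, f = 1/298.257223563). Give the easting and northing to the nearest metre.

E 499564 m, N 5170283 m

Zone 10 central meridian λ₀ = 6×10 − 183 = -123°; Δλ = -0.0057°.
Transverse Mercator on WGS84 with k₀ = 0.9996 gives E = 499564.123 m, N = 5170282.518 m.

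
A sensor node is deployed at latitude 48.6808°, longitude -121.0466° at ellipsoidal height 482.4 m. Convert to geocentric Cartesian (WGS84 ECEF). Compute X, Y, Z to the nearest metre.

WGS84: a = 6378137 m, e² = 0.006694380; N(φ) = a/√(1−e²sin²φ) = 6390213.353 m.
X = (N+h)·cosφ·cosλ = -2176132.984 m; Y = (N+h)·cosφ·sinλ = -3615030.278 m; Z = (N(1−e²)+h)·sinφ = 4767558.314 m.

X -2176133 m, Y -3615030 m, Z 4767558 m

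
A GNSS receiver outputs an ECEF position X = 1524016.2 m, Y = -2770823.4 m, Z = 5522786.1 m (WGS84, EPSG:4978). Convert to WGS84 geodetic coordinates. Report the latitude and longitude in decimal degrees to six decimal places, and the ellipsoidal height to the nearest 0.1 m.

lat 60.370600°, lon -61.188201°, h 2047.2 m

λ = atan2(Y, X) = -61.18820085°; p = √(X²+Y²) = 3162291.5 m.
Bowring's method on WGS84 (a = 6378137 m, b = 6356752.314 m) gives φ = 60.37059971°, h = 2047.182 m.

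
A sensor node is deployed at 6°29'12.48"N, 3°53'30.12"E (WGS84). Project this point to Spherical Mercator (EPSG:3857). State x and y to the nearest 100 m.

Web Mercator is spherical with R = a = 6378137 m.
x = R·λ = 6378137 × 0.067922978 = 433222.062 m.
y = R·ln tan(π/4 + φ/2) = 6378137 × 0.113458661 = 723654.881 m.

x 433200 m, y 723700 m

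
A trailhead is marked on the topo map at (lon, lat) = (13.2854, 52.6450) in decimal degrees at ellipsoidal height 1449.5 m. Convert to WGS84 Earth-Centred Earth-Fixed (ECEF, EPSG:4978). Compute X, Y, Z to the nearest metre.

WGS84: a = 6378137 m, e² = 0.006694380; N(φ) = a/√(1−e²sin²φ) = 6391669.257 m.
X = (N+h)·cosφ·cosλ = 3775222.963 m; Y = (N+h)·cosφ·sinλ = 891409.202 m; Z = (N(1−e²)+h)·sinφ = 5047823.144 m.

X 3775223 m, Y 891409 m, Z 5047823 m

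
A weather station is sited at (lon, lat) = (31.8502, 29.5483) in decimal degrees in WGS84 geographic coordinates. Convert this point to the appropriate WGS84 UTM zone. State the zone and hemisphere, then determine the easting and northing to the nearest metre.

Zone 36N: E 388602 m, N 3269286 m

Longitude 31.8502° lies in the 6° band [30°, 36°), giving zone 36; latitude is north of the equator, so 36N.
Zone 36 central meridian λ₀ = 6×36 − 183 = 33°; Δλ = -1.1498°.
Transverse Mercator on WGS84 with k₀ = 0.9996 gives E = 388601.816 m, N = 3269286.324 m.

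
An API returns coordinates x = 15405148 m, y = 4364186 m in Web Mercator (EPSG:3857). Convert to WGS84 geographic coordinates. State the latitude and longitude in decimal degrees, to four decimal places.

R = 6378137 m. λ = x/R = 138.38679903°.
φ = 2·arctan(exp(y/R)) − 90° = 2·arctan(1.98227) − 90° = 36.46060204°.

lat 36.4606°, lon 138.3868°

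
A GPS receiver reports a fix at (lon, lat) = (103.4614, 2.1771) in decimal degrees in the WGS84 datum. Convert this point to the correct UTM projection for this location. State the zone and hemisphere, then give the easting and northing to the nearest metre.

Zone 48N: E 328894 m, N 240723 m

Longitude 103.4614° lies in the 6° band [102°, 108°), giving zone 48; latitude is north of the equator, so 48N.
Zone 48 central meridian λ₀ = 6×48 − 183 = 105°; Δλ = -1.5386°.
Transverse Mercator on WGS84 with k₀ = 0.9996 gives E = 328894.452 m, N = 240723.417 m.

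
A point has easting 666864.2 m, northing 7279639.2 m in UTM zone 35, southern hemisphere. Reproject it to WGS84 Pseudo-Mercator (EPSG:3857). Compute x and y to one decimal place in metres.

Unproject from UTM 35S (λ₀ = 27°) → φ = -24.58830034°, λ = 28.64799996°.
Web Mercator (R = 6378137 m): x = 3189080.768 m, y = -2825260.694 m.

x 3189080.8 m, y -2825260.7 m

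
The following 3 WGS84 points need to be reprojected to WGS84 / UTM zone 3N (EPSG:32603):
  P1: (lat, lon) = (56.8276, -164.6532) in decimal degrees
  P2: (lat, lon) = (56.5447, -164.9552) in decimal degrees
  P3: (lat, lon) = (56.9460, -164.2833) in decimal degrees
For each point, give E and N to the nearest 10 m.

UTM zone 3N: λ₀ = -165°, k₀ = 0.9996.
P1 (56.8276°, -164.6532°) → (521164.633, 6298249.038) m.
P2 (56.5447°, -164.9552°) → (502754.653, 6266706.809) m.
P3 (56.9460°, -164.2833°) → (543600.584, 6311603.485) m.

P1: E 521160 m, N 6298250 m; P2: E 502750 m, N 6266710 m; P3: E 543600 m, N 6311600 m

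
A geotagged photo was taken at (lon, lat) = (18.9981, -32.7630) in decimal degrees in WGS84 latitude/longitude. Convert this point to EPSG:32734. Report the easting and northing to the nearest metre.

Zone 34 central meridian λ₀ = 6×34 − 183 = 21°; Δλ = -2.0019°.
Transverse Mercator on WGS84 with k₀ = 0.9996 gives E = 312476.536 m, N = 6373213.096 m.

E 312477 m, N 6373213 m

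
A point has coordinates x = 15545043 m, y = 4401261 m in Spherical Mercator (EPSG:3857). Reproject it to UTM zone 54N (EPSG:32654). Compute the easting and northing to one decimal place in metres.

E 378871.9 m, N 4065556.8 m

Web Mercator inverse (R = 6378137 m) → φ = 36.72799995°, λ = 139.64349719°.
UTM 54N forward: E = 378871.904 m, N = 4065556.790 m.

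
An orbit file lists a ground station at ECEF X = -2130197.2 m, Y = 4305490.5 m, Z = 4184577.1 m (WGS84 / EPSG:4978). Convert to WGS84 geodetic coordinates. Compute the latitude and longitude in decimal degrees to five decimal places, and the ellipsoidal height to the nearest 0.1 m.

lat 41.25060°, lon 116.32450°, h 1804.5 m

λ = atan2(Y, X) = 116.32450019°; p = √(X²+Y²) = 4803643.3 m.
Bowring's method on WGS84 (a = 6378137 m, b = 6356752.314 m) gives φ = 41.25059972°, h = 1804.512 m.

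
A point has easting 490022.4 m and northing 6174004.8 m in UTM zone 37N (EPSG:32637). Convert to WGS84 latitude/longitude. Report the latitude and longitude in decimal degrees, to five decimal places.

Zone 37N: λ₀ = 39°, k₀ = 0.9996, false easting 500000 m.
Meridian distance M = (N − FN)/k₀ = 6176475.4 m.
Inverse transverse Mercator on WGS84 gives φ = 55.71170038°, λ = 38.84120008°.

lat 55.71170°, lon 38.84120°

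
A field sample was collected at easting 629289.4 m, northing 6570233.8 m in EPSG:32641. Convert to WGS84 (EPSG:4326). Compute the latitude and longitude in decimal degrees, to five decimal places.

Zone 41N: λ₀ = 63°, k₀ = 0.9996, false easting 500000 m.
Meridian distance M = (N − FN)/k₀ = 6572862.9 m.
Inverse transverse Mercator on WGS84 gives φ = 59.25130011°, λ = 65.26719995°.

lat 59.25130°, lon 65.26720°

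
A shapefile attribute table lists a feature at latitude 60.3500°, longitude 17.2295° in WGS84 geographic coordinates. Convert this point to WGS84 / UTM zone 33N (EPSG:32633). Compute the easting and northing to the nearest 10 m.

Zone 33 central meridian λ₀ = 6×33 − 183 = 15°; Δλ = +2.2295°.
Transverse Mercator on WGS84 with k₀ = 0.9996 gives E = 623024.613 m, N = 6692471.491 m.

E 623020 m, N 6692470 m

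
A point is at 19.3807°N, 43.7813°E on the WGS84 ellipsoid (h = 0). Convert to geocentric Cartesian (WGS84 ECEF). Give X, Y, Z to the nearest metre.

WGS84: a = 6378137 m, e² = 0.006694380; N(φ) = a/√(1−e²sin²φ) = 6380489.235 m.
X = (N+h)·cosφ·cosλ = 4345587.755 m; Y = (N+h)·cosφ·sinλ = 4164547.095 m; Z = (N(1−e²)+h)·sinφ = 2103149.011 m.

X 4345588 m, Y 4164547 m, Z 2103149 m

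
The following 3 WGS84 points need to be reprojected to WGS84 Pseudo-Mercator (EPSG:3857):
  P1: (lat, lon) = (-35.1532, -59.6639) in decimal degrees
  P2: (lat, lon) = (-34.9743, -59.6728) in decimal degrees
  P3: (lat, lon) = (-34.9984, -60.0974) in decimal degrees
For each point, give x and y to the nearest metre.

P1: x -6641755 m, y -4184720 m; P2: x -6642746 m, y -4160389 m; P3: x -6690012 m, y -4163664 m

Web Mercator: x = R·λ, y = R·ln tan(π/4+φ/2), R = 6378137 m.
P1 (-35.1532°, -59.6639°) → (-6641754.967, -4184719.951) m.
P2 (-34.9743°, -59.6728°) → (-6642745.710, -4160389.165) m.
P3 (-34.9984°, -60.0974°) → (-6690011.966, -4163663.713) m.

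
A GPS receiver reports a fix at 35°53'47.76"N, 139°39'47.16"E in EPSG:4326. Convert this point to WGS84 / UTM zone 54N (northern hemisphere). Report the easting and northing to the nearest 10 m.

E 379350 m, N 3973310 m

Zone 54 central meridian λ₀ = 6×54 − 183 = 141°; Δλ = -1.3369°.
Transverse Mercator on WGS84 with k₀ = 0.9996 gives E = 379347.835 m, N = 3973305.382 m.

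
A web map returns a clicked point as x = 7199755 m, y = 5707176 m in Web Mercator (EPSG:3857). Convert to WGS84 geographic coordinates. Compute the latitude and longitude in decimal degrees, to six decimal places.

lat 45.541498°, lon 64.676500°

R = 6378137 m. λ = x/R = 64.67649958°.
φ = 2·arctan(exp(y/R)) − 90° = 2·arctan(2.44685) − 90° = 45.54149838°.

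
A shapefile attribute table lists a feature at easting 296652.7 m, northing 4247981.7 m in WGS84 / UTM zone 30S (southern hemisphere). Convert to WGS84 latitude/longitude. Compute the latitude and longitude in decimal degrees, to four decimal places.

Zone 30S: λ₀ = -3°, k₀ = 0.9996, false easting 500000 m, false northing 10000000 m.
Meridian distance M = (N − FN)/k₀ = -5754320.0 m.
Inverse transverse Mercator on WGS84 gives φ = -51.88179965°, λ = -5.95460014°.

lat -51.8818°, lon -5.9546°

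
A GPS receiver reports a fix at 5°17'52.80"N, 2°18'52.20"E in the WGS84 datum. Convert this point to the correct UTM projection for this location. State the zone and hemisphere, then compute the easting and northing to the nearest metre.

Zone 31N: E 424043 m, N 585647 m

Longitude 2.3145° lies in the 6° band [0°, 6°), giving zone 31; latitude is north of the equator, so 31N.
Zone 31 central meridian λ₀ = 6×31 − 183 = 3°; Δλ = -0.6855°.
Transverse Mercator on WGS84 with k₀ = 0.9996 gives E = 424042.922 m, N = 585646.873 m.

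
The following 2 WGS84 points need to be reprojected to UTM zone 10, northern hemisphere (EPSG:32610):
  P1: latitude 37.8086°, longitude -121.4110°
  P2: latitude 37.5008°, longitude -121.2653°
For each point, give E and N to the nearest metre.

UTM zone 10N: λ₀ = -123°, k₀ = 0.9996.
P1 (37.8086°, -121.4110°) → (639876.266, 4185768.344) m.
P2 (37.5008°, -121.2653°) → (653334.748, 4151843.424) m.

P1: E 639876 m, N 4185768 m; P2: E 653335 m, N 4151843 m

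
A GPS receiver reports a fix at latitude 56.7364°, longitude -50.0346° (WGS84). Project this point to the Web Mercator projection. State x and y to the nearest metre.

Web Mercator is spherical with R = a = 6378137 m.
x = R·λ = 6378137 × -0.873268510 = -5569826.194 m.
y = R·ln tan(π/4 + φ/2) = 6378137 × 1.208257346 = 7706430.882 m.

x -5569826 m, y 7706431 m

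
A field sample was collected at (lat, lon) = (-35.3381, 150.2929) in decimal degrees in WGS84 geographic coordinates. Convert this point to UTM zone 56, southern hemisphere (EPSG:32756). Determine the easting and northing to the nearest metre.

E 253963 m, N 6086099 m

Zone 56 central meridian λ₀ = 6×56 − 183 = 153°; Δλ = -2.7071°.
Transverse Mercator on WGS84 with k₀ = 0.9996 gives E = 253962.504 m, N = 6086098.538 m.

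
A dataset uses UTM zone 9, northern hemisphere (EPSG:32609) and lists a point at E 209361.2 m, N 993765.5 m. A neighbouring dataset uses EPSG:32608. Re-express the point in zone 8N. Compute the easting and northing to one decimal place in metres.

UTM 9N → geographic: φ = 8.98070018°, λ = -131.64320023°.
UTM 8N (λ₀ = -135°) forward: E = 869181.093 m, N = 994408.078 m.

E 869181.1 m, N 994408.1 m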